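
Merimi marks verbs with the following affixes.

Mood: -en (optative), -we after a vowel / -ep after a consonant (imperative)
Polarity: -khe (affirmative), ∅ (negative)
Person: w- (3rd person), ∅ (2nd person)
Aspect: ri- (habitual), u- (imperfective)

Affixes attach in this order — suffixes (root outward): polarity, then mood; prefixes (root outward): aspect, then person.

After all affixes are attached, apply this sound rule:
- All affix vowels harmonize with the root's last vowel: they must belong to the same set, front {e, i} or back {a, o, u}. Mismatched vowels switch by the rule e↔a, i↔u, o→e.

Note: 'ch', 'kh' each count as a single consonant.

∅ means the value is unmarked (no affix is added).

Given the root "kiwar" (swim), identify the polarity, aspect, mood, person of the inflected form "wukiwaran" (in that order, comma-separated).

Segment: w-u-kiwar-en.
polarity: ∅ → negative.
aspect: u- → imperfective.
mood: -en → optative.
person: w- → 3rd person.

negative, imperfective, optative, 3rd person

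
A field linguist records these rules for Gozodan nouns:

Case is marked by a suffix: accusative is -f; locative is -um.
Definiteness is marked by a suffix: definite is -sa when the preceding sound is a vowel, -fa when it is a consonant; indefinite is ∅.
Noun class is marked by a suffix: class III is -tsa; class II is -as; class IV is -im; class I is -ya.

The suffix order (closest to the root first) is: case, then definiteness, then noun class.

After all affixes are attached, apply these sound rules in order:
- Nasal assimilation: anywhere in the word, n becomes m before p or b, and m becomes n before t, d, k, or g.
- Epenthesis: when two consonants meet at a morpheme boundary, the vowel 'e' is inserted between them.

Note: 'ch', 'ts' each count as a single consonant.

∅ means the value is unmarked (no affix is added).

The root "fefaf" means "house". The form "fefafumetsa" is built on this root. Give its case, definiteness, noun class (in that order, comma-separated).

locative, indefinite, class III

Segment: fefaf-um-tsa.
case: -um → locative.
definiteness: ∅ → indefinite.
noun class: -tsa → class III.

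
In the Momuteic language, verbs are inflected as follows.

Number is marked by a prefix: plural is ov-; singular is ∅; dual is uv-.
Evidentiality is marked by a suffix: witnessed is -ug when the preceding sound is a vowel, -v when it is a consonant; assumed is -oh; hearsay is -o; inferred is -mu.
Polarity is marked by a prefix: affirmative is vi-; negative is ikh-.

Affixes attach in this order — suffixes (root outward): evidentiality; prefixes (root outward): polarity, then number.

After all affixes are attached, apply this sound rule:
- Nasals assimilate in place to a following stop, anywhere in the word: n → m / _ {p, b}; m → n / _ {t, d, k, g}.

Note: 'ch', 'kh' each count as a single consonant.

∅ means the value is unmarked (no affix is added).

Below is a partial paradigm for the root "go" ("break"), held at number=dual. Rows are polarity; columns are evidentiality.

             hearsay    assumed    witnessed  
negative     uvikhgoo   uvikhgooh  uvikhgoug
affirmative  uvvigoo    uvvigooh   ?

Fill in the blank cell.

Attach polarity affirmative vi- → vigo.
Attach number dual uv- → uvvigo.
Attach evidentiality witnessed -ug (after vowel 'o') → uvvigoug.
Nasal assimilation: no change.

uvvigoug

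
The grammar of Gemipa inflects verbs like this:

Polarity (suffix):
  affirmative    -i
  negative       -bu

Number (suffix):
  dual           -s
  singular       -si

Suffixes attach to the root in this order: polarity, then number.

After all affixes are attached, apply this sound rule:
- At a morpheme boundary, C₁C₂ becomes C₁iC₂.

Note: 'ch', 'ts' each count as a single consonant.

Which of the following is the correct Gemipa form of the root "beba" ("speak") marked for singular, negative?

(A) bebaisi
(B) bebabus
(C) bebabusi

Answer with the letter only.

Attach polarity negative -bu → bebabu.
Attach number singular -si → bebabusi.
Epenthesis: no change.
So the correct form is bebabusi, option (C).
(B) bebabus is wrong: it uses dual instead of singular for number.
(A) bebaisi is wrong: it uses affirmative instead of negative for polarity.

C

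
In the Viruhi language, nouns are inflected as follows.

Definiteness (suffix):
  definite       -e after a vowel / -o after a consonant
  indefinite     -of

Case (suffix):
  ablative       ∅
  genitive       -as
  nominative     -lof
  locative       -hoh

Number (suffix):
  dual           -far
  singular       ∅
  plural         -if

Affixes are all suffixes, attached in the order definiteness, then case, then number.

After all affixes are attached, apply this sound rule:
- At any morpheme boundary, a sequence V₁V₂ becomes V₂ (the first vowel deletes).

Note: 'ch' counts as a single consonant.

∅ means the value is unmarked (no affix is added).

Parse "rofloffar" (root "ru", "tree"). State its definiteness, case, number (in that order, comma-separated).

Segment: ru-of-lof-far.
definiteness: -of → indefinite.
case: -lof → nominative.
number: -far → dual.

indefinite, nominative, dual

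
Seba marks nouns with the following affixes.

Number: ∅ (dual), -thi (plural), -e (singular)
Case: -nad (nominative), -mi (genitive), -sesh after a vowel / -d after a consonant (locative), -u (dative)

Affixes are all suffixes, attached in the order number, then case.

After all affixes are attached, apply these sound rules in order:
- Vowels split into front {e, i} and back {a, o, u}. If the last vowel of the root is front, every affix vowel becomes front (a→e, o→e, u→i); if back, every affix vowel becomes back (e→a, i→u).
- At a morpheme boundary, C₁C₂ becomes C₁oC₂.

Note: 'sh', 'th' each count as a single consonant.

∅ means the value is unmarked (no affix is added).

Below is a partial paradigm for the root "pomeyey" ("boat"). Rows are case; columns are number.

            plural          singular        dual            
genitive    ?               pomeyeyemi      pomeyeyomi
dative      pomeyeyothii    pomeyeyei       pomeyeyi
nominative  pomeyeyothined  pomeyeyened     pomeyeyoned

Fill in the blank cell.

Attach number plural -thi → pomeyeythi.
Attach case genitive -mi → pomeyeythimi.
Vowel harmony: no change.
Apply epenthesis: pomeyeythimi → pomeyeyothimi.

pomeyeyothimi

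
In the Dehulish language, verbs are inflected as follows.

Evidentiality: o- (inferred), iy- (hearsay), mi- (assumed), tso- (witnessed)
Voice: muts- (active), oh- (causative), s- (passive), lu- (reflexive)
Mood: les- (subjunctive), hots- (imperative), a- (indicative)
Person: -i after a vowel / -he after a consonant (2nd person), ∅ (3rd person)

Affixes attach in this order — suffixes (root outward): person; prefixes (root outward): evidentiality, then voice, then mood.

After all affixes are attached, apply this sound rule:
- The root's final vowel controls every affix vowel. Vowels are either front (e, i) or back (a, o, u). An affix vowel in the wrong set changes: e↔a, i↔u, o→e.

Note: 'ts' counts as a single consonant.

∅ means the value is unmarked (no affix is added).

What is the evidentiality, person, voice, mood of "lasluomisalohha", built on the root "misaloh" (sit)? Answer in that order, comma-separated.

Segment: les-lu-o-misaloh-he.
evidentiality: o- → inferred.
person: -i/he → 2nd person.
voice: lu- → reflexive.
mood: les- → subjunctive.

inferred, 2nd person, reflexive, subjunctive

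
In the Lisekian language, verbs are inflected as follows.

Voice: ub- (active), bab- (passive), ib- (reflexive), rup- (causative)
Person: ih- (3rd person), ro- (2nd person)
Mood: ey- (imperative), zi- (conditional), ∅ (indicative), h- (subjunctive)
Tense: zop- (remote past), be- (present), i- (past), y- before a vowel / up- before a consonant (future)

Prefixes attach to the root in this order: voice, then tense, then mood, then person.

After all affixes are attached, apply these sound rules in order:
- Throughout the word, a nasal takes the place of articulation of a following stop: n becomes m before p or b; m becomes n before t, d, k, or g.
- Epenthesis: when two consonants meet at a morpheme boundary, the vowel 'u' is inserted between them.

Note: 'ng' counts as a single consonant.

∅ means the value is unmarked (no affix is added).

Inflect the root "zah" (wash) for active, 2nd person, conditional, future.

Attach voice active ub- → ubzah.
Attach tense future y- (before vowel 'u') → yubzah.
Attach mood conditional zi- → ziyubzah.
Attach person 2nd person ro- → roziyubzah.
Nasal assimilation: no change.
Apply epenthesis: roziyubzah → roziyubuzah.

roziyubuzah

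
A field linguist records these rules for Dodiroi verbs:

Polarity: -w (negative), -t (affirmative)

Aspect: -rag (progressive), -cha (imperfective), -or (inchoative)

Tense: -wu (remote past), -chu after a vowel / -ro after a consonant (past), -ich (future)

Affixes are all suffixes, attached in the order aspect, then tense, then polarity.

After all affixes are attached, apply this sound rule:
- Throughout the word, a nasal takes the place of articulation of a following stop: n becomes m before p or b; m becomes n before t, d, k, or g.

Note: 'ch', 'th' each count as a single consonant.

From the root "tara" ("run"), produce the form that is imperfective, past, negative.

Attach aspect imperfective -cha → taracha.
Attach tense past -chu (after vowel 'a') → tarachachu.
Attach polarity negative -w → tarachachuw.
Nasal assimilation: no change.

tarachachuw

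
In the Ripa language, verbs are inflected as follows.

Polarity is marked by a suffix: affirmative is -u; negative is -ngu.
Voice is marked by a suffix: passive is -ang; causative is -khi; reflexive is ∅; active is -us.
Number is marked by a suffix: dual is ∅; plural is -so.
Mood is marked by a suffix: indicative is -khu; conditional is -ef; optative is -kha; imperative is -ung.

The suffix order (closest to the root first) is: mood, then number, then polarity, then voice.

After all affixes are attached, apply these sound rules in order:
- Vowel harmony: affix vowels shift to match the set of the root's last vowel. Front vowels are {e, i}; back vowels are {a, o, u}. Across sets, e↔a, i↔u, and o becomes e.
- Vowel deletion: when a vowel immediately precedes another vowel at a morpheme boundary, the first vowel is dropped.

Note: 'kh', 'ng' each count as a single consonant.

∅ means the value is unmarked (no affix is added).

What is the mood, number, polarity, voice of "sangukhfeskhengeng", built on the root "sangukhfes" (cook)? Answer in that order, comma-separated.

Segment: sangukhfes-kha-ngu-ang.
mood: -kha → optative.
number: ∅ → dual.
polarity: -ngu → negative.
voice: -ang → passive.

optative, dual, negative, passive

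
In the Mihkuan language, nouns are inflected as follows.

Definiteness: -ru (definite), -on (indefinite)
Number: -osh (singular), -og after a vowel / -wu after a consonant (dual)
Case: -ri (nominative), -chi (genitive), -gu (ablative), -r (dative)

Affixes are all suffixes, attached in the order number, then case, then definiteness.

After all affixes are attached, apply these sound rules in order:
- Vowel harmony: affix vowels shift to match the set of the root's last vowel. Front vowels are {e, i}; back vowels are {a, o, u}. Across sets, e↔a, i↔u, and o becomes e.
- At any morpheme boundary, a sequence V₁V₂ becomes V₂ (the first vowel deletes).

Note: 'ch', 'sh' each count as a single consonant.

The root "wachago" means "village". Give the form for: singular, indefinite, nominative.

wachagoshron

Attach number singular -osh → wachagoosh.
Attach case nominative -ri → wachagooshri.
Attach definiteness indefinite -on → wachagooshrion.
Apply vowel harmony: wachagooshrion → wachagooshruon.
Apply vowel deletion: wachagooshruon → wachagoshron.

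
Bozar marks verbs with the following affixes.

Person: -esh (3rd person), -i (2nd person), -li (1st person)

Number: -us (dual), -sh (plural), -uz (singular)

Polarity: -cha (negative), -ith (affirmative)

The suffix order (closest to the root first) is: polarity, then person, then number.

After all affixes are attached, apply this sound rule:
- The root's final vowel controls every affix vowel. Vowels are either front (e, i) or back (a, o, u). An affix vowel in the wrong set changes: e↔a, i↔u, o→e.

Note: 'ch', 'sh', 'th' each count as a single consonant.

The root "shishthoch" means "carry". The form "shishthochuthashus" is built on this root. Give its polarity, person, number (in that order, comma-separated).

affirmative, 3rd person, dual

Segment: shishthoch-ith-esh-us.
polarity: -ith → affirmative.
person: -esh → 3rd person.
number: -us → dual.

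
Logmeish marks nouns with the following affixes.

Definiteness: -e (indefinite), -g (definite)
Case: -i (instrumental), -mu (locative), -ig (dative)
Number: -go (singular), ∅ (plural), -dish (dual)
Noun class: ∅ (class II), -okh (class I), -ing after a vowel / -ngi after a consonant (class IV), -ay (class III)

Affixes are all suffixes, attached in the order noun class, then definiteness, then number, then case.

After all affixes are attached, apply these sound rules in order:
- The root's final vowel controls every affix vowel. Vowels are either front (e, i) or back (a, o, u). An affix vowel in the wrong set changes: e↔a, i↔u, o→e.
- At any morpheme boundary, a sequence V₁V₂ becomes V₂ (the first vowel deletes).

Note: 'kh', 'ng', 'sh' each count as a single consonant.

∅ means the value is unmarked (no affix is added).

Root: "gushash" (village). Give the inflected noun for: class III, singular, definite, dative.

gushashayggug

Attach noun class class III -ay → gushashay.
Attach definiteness definite -g → gushashayg.
Attach number singular -go → gushashayggo.
Attach case dative -ig → gushashayggoig.
Apply vowel harmony: gushashayggoig → gushashayggoug.
Apply vowel deletion: gushashayggoug → gushashayggug.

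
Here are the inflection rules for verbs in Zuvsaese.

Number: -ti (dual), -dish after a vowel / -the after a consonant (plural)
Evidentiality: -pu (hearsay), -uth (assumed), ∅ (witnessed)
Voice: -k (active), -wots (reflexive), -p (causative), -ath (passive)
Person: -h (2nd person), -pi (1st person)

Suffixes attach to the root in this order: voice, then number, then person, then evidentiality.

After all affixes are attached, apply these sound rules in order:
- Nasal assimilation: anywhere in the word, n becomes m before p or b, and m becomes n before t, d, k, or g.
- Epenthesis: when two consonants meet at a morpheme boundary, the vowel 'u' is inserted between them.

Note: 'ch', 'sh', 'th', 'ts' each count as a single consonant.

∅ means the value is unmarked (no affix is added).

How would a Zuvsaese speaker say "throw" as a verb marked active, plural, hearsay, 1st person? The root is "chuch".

chuchukuthepipu

Attach voice active -k → chuchk.
Attach number plural -the (after consonant 'k') → chuchkthe.
Attach person 1st person -pi → chuchkthepi.
Attach evidentiality hearsay -pu → chuchkthepipu.
Nasal assimilation: no change.
Apply epenthesis: chuchkthepipu → chuchukuthepipu.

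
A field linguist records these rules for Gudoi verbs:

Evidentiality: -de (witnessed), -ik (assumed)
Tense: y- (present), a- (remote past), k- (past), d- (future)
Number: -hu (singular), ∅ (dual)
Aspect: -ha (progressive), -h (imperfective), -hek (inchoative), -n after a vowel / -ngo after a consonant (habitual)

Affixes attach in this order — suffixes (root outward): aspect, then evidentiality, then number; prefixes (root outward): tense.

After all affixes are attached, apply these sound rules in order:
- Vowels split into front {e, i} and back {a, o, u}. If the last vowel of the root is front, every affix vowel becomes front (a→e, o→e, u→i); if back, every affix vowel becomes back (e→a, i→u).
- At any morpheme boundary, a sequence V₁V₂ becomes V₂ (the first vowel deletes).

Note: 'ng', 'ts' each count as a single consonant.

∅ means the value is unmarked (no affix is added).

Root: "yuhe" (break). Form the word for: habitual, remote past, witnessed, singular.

eyuhendehi

Attach tense remote past a- → ayuhe.
Attach aspect habitual -n (after vowel 'e') → ayuhen.
Attach evidentiality witnessed -de → ayuhende.
Attach number singular -hu → ayuhendehu.
Apply vowel harmony: ayuhendehu → eyuhendehi.
Vowel deletion: no change.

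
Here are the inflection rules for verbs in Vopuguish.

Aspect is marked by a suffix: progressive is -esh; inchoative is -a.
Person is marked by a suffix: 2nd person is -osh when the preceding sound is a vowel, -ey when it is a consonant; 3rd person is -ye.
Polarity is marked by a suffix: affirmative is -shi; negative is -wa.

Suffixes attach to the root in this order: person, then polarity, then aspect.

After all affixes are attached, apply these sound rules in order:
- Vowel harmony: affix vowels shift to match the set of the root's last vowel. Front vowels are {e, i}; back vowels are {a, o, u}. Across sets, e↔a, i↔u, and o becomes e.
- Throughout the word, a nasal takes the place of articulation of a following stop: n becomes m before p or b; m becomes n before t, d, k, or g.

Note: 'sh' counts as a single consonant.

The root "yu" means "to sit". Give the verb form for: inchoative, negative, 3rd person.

yuyawaa

Attach person 3rd person -ye → yuye.
Attach polarity negative -wa → yuyewa.
Attach aspect inchoative -a → yuyewaa.
Apply vowel harmony: yuyewaa → yuyawaa.
Nasal assimilation: no change.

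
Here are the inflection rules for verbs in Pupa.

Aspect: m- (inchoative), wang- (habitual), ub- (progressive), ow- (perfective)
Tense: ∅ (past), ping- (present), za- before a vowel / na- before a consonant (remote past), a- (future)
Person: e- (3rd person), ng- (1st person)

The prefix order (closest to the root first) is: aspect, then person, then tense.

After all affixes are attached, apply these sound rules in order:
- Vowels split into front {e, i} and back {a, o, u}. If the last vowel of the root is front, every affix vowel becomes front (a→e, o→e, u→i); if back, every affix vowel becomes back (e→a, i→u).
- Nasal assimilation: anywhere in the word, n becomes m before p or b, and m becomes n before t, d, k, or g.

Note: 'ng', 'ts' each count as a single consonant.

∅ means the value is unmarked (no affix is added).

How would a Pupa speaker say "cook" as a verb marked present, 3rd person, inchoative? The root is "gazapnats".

Attach aspect inchoative m- → mgazapnats.
Attach person 3rd person e- → emgazapnats.
Attach tense present ping- → pingemgazapnats.
Apply vowel harmony: pingemgazapnats → pungamgazapnats.
Apply nasal assimilation: pungamgazapnats → pungangazapnats.

pungangazapnats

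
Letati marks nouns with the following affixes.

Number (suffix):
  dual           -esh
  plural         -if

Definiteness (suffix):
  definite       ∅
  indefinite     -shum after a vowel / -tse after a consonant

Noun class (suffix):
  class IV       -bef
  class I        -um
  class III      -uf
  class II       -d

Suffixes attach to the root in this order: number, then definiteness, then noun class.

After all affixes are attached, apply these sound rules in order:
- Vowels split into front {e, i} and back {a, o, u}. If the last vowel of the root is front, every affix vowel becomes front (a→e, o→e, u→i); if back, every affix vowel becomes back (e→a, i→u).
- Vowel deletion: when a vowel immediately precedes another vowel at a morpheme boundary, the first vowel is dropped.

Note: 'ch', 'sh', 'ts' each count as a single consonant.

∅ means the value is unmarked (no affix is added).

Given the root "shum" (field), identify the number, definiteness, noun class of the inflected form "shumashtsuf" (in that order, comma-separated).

Segment: shum-esh-tse-uf.
number: -esh → dual.
definiteness: -shum/tse → indefinite.
noun class: -uf → class III.

dual, indefinite, class III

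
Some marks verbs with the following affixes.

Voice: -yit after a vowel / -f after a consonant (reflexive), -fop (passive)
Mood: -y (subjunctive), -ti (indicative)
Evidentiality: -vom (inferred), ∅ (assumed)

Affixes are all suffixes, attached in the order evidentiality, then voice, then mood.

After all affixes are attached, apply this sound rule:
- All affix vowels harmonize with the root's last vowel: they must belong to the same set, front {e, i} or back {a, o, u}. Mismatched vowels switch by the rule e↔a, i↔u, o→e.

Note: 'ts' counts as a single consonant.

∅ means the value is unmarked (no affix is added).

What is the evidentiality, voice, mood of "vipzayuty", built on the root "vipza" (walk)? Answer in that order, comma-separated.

assumed, reflexive, subjunctive

Segment: vipza-yit-y.
evidentiality: ∅ → assumed.
voice: -yit/f → reflexive.
mood: -y → subjunctive.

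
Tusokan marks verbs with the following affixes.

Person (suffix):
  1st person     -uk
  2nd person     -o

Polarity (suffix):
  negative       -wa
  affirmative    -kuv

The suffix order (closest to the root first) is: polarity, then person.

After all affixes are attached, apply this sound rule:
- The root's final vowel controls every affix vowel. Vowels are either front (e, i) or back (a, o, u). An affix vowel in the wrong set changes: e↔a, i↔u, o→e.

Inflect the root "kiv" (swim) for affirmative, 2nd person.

Attach polarity affirmative -kuv → kivkuv.
Attach person 2nd person -o → kivkuvo.
Apply vowel harmony: kivkuvo → kivkive.

kivkive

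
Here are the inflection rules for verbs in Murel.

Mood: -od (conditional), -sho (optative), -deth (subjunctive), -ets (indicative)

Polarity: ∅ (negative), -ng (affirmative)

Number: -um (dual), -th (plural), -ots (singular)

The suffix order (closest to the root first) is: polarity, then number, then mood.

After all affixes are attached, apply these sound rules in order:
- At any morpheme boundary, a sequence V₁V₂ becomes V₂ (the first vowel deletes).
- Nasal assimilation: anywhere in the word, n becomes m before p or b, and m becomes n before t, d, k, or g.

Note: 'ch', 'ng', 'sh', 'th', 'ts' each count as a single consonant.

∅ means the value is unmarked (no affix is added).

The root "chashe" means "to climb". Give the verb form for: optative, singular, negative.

chashotssho

polarity = negative: zero marking, form stays chashe.
Attach number singular -ots → chasheots.
Attach mood optative -sho → chasheotssho.
Apply vowel deletion: chasheotssho → chashotssho.
Nasal assimilation: no change.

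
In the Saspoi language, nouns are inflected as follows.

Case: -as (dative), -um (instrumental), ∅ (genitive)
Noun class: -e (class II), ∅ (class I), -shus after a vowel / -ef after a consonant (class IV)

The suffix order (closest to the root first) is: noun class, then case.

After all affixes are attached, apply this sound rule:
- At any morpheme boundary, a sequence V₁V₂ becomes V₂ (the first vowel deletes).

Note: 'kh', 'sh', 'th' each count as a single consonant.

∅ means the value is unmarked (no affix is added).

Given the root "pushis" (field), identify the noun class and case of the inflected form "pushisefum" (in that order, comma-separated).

Segment: pushis-ef-um.
noun class: -shus/ef → class IV.
case: -um → instrumental.

class IV, instrumental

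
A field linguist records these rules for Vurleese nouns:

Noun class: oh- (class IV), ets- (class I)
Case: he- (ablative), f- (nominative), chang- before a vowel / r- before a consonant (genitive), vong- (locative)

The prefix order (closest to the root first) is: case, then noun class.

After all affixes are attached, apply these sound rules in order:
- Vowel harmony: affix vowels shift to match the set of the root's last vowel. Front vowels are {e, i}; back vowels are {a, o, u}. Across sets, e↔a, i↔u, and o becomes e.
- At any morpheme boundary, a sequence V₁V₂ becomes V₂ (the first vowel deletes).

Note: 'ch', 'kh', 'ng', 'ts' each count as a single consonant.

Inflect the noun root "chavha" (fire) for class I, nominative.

atsfchavha

Attach case nominative f- → fchavha.
Attach noun class class I ets- → etsfchavha.
Apply vowel harmony: etsfchavha → atsfchavha.
Vowel deletion: no change.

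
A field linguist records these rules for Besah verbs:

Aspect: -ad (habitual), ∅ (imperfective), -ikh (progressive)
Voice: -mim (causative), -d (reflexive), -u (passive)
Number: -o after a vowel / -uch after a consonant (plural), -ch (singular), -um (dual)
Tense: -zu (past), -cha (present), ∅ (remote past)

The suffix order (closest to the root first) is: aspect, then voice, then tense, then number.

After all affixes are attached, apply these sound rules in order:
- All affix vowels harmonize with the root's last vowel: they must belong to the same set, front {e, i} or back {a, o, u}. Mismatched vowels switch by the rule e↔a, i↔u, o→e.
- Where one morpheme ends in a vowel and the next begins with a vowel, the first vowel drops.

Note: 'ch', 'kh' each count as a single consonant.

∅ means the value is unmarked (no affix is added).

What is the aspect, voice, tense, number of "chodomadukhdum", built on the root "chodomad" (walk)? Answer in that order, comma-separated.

Segment: chodomad-ikh-d-um.
aspect: -ikh → progressive.
voice: -d → reflexive.
tense: ∅ → remote past.
number: -um → dual.

progressive, reflexive, remote past, dual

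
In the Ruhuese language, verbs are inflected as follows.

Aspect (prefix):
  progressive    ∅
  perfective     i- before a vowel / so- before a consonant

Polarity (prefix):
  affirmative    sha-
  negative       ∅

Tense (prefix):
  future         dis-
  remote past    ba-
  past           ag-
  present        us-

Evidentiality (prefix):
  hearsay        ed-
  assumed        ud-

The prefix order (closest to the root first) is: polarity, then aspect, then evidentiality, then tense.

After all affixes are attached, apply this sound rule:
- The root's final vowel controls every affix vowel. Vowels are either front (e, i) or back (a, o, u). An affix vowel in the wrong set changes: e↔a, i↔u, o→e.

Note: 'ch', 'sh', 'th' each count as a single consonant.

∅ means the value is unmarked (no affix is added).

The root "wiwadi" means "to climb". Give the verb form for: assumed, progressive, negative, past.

egidwiwadi

polarity = negative: zero marking, form stays wiwadi.
aspect = progressive: zero marking, form stays wiwadi.
Attach evidentiality assumed ud- → udwiwadi.
Attach tense past ag- → agudwiwadi.
Apply vowel harmony: agudwiwadi → egidwiwadi.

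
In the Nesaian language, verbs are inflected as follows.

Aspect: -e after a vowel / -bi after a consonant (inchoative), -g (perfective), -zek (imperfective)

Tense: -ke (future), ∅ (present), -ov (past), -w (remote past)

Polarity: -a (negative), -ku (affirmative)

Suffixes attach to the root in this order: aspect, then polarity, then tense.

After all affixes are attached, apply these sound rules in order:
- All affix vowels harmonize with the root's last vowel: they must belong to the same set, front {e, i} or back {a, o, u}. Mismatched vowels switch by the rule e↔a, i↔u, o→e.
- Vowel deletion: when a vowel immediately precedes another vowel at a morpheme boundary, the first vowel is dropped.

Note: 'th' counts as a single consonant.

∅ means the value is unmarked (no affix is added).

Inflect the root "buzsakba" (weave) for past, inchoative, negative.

Attach aspect inchoative -e (after vowel 'a') → buzsakbae.
Attach polarity negative -a → buzsakbaea.
Attach tense past -ov → buzsakbaeaov.
Apply vowel harmony: buzsakbaeaov → buzsakbaaaov.
Apply vowel deletion: buzsakbaaaov → buzsakbov.

buzsakbov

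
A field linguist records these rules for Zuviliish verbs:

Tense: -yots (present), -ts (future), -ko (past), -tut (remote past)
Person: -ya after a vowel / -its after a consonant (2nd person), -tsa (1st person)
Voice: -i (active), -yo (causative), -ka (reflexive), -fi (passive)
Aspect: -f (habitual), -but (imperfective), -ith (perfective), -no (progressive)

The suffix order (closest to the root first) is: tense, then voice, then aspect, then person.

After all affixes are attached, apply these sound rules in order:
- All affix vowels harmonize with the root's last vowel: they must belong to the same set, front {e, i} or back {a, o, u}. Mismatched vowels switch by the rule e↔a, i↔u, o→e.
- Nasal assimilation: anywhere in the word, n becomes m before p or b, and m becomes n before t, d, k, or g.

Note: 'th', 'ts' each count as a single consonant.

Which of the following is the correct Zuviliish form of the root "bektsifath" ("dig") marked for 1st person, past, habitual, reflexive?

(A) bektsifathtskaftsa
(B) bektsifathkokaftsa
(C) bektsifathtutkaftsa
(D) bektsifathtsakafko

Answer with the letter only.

Attach tense past -ko → bektsifathko.
Attach voice reflexive -ka → bektsifathkoka.
Attach aspect habitual -f → bektsifathkokaf.
Attach person 1st person -tsa → bektsifathkokaftsa.
Vowel harmony: no change.
Nasal assimilation: no change.
So the correct form is bektsifathkokaftsa, option (B).
(A) bektsifathtskaftsa is wrong: it uses future instead of past for tense.
(C) bektsifathtutkaftsa is wrong: it uses remote past instead of past for tense.
(D) bektsifathtsakafko is wrong: it has the affixes in the wrong order.

B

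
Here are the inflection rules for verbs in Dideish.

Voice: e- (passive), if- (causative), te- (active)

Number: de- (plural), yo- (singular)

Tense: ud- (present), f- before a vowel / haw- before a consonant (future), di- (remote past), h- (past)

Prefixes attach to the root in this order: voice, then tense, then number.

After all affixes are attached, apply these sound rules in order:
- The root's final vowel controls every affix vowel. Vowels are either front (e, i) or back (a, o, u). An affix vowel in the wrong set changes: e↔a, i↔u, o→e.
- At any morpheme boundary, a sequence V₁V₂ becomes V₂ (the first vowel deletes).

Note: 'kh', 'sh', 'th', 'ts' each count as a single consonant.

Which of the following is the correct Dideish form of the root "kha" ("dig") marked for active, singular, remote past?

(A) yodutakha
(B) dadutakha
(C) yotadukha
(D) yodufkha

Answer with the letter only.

A

Attach voice active te- → tekha.
Attach tense remote past di- → ditekha.
Attach number singular yo- → yoditekha.
Apply vowel harmony: yoditekha → yodutakha.
Vowel deletion: no change.
So the correct form is yodutakha, option (A).
(C) yotadukha is wrong: it has the affixes in the wrong order.
(D) yodufkha is wrong: it uses causative instead of active for voice.
(B) dadutakha is wrong: it uses plural instead of singular for number.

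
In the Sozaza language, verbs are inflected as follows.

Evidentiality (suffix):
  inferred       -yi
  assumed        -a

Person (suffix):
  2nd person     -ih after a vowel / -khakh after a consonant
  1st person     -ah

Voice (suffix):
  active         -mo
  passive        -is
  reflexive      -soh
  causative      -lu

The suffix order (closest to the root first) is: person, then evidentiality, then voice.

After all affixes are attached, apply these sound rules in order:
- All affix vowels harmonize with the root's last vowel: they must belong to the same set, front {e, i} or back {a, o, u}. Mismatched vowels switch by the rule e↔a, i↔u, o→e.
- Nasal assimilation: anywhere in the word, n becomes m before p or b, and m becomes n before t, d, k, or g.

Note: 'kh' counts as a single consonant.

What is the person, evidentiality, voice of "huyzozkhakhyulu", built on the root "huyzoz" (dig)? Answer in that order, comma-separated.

Segment: huyzoz-khakh-yi-lu.
person: -ih/khakh → 2nd person.
evidentiality: -yi → inferred.
voice: -lu → causative.

2nd person, inferred, causative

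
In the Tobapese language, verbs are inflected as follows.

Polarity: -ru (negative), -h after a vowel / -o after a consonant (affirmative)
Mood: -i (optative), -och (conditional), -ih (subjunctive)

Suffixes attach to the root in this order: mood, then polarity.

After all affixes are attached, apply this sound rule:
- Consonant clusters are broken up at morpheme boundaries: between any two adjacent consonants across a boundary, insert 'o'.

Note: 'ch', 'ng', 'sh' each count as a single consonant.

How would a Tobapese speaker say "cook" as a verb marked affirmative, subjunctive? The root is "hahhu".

hahhuiho

Attach mood subjunctive -ih → hahhuih.
Attach polarity affirmative -o (after consonant 'h') → hahhuiho.
Epenthesis: no change.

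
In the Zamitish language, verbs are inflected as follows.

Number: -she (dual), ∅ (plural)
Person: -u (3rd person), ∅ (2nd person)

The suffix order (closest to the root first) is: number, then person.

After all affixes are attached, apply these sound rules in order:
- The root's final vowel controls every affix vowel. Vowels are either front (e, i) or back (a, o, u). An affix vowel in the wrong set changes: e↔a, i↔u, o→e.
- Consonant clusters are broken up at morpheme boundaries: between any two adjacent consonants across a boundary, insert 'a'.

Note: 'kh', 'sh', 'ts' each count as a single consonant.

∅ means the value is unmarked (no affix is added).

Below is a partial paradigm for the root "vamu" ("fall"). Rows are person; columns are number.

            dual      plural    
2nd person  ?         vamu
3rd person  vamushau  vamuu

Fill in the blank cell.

Attach number dual -she → vamushe.
person = 2nd person: zero marking, form stays vamushe.
Apply vowel harmony: vamushe → vamusha.
Epenthesis: no change.

vamusha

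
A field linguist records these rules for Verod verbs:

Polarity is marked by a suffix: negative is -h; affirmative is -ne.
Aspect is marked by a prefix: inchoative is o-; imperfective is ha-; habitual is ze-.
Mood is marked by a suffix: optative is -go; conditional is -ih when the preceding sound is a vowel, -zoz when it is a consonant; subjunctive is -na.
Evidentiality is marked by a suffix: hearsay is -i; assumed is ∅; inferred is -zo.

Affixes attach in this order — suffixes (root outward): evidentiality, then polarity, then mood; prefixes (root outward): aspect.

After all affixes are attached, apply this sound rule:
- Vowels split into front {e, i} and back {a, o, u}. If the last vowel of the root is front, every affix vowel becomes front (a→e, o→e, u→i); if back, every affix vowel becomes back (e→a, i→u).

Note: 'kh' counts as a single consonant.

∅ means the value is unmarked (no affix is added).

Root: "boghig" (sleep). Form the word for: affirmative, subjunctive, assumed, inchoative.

eboghignene

evidentiality = assumed: zero marking, form stays boghig.
Attach polarity affirmative -ne → boghigne.
Attach aspect inchoative o- → oboghigne.
Attach mood subjunctive -na → oboghignena.
Apply vowel harmony: oboghignena → eboghignene.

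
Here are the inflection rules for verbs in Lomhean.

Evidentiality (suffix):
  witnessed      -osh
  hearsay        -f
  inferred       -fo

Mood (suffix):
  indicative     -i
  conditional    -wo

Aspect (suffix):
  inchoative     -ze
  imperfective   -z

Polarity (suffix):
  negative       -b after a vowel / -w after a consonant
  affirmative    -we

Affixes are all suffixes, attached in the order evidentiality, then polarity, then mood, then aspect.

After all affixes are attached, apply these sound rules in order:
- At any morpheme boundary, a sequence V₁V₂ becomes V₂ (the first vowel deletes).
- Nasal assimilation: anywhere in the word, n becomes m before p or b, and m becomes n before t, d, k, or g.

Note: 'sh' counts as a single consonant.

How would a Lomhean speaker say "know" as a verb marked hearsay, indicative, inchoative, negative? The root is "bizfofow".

Attach evidentiality hearsay -f → bizfofowf.
Attach polarity negative -w (after consonant 'f') → bizfofowfw.
Attach mood indicative -i → bizfofowfwi.
Attach aspect inchoative -ze → bizfofowfwize.
Vowel deletion: no change.
Nasal assimilation: no change.

bizfofowfwize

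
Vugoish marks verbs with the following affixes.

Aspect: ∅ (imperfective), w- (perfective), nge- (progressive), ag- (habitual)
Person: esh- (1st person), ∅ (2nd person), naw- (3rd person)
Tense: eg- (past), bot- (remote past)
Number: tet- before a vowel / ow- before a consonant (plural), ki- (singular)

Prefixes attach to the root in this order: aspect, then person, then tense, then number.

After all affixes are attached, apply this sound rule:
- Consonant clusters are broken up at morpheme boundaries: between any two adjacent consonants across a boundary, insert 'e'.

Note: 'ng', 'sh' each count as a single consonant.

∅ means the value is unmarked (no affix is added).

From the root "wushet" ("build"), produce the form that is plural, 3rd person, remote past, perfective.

Attach aspect perfective w- → wwushet.
Attach person 3rd person naw- → nawwwushet.
Attach tense remote past bot- → botnawwwushet.
Attach number plural ow- (before consonant 'b') → owbotnawwwushet.
Apply epenthesis: owbotnawwwushet → owebotenawewewushet.

owebotenawewewushet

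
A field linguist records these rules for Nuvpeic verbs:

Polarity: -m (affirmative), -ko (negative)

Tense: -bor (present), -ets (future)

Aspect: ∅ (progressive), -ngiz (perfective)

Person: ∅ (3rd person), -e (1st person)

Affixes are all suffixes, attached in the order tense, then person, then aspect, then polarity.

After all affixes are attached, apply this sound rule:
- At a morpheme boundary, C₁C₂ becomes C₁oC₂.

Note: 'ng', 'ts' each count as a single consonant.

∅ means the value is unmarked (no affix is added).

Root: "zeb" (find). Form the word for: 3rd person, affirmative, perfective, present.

Attach tense present -bor → zebbor.
person = 3rd person: zero marking, form stays zebbor.
Attach aspect perfective -ngiz → zebborngiz.
Attach polarity affirmative -m → zebborngizm.
Apply epenthesis: zebborngizm → zeboborongizom.

zeboborongizom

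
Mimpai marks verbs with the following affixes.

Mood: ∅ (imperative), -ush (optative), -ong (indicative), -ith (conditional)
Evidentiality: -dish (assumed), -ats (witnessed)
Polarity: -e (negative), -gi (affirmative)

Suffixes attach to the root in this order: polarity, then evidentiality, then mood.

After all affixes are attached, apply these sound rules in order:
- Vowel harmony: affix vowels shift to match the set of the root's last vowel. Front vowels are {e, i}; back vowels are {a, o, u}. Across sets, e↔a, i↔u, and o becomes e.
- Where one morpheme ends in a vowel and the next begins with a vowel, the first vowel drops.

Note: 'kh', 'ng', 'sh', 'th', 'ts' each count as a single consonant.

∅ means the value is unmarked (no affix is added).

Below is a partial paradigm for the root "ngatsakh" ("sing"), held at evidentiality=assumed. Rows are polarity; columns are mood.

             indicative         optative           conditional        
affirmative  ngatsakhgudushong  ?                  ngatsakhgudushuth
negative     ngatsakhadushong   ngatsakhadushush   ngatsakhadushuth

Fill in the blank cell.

ngatsakhgudushush

Attach polarity affirmative -gi → ngatsakhgi.
Attach evidentiality assumed -dish → ngatsakhgidish.
Attach mood optative -ush → ngatsakhgidishush.
Apply vowel harmony: ngatsakhgidishush → ngatsakhgudushush.
Vowel deletion: no change.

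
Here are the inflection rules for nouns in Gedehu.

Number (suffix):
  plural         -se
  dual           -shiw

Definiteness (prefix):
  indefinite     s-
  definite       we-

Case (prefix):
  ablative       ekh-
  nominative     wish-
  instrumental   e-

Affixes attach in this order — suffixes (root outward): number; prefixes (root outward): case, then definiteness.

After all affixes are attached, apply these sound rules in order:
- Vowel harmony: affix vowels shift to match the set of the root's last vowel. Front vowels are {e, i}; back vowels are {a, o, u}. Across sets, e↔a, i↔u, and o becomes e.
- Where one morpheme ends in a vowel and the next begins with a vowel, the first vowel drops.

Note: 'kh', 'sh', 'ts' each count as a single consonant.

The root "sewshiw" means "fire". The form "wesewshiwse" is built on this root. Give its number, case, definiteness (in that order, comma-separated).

Segment: we-e-sewshiw-se.
number: -se → plural.
case: e- → instrumental.
definiteness: we- → definite.

plural, instrumental, definite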